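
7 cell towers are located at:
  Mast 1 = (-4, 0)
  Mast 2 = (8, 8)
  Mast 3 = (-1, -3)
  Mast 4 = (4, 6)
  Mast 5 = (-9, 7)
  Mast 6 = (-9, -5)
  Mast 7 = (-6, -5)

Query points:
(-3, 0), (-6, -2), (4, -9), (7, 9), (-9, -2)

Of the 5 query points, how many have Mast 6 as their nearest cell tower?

1

(-3, 0) — d² to each: Mast 1:1, Mast 2:185, Mast 3:13, Mast 4:85, Mast 5:85, Mast 6:61, Mast 7:34 → nearest is Mast 1
(-6, -2) — d² to each: Mast 1:8, Mast 2:296, Mast 3:26, Mast 4:164, Mast 5:90, Mast 6:18, Mast 7:9 → nearest is Mast 1
(4, -9) — d² to each: Mast 1:145, Mast 2:305, Mast 3:61, Mast 4:225, Mast 5:425, Mast 6:185, Mast 7:116 → nearest is Mast 3
(7, 9) — d² to each: Mast 1:202, Mast 2:2, Mast 3:208, Mast 4:18, Mast 5:260, Mast 6:452, Mast 7:365 → nearest is Mast 2
(-9, -2) — d² to each: Mast 1:29, Mast 2:389, Mast 3:65, Mast 4:233, Mast 5:81, Mast 6:9, Mast 7:18 → nearest is Mast 6
1 of the 5 points has Mast 6 as nearest.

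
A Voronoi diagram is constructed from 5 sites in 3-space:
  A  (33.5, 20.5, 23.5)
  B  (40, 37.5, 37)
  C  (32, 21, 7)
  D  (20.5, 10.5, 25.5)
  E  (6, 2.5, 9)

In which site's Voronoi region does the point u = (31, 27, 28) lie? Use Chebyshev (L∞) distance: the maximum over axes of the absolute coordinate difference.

d(u,A) = max(2.5, 6.5, 4.5) = 6.5
d(u,B) = max(9, 10.5, 9) = 10.5
d(u,C) = max(1, 6, 21) = 21
d(u,D) = max(10.5, 16.5, 2.5) = 16.5
d(u,E) = max(25, 24.5, 19) = 25
A is nearest.

A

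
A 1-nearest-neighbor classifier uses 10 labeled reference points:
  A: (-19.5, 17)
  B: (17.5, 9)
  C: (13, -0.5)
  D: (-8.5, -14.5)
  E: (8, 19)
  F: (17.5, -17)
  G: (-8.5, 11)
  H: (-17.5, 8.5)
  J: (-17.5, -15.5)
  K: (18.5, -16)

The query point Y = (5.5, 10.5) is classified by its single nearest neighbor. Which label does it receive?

Since √ is increasing, it suffices to compare squared distances:
|YA|² = (5.5−(-19.5))² + (10.5−17)² = 625 + 42.25 = 667.25
|YB|² = (5.5−17.5)² + (10.5−9)² = 144 + 2.25 = 146.25
|YC|² = (5.5−13)² + (10.5−(-0.5))² = 56.25 + 121 = 177.25
|YD|² = (5.5−(-8.5))² + (10.5−(-14.5))² = 196 + 625 = 821
|YE|² = (5.5−8)² + (10.5−19)² = 6.25 + 72.25 = 78.5
|YF|² = (5.5−17.5)² + (10.5−(-17))² = 144 + 756.25 = 900.25
|YG|² = (5.5−(-8.5))² + (10.5−11)² = 196 + 0.25 = 196.25
|YH|² = (5.5−(-17.5))² + (10.5−8.5)² = 529 + 4 = 533
|YJ|² = (5.5−(-17.5))² + (10.5−(-15.5))² = 529 + 676 = 1205
|YK|² = (5.5−18.5)² + (10.5−(-16))² = 169 + 702.25 = 871.25
Minimum is at E.

E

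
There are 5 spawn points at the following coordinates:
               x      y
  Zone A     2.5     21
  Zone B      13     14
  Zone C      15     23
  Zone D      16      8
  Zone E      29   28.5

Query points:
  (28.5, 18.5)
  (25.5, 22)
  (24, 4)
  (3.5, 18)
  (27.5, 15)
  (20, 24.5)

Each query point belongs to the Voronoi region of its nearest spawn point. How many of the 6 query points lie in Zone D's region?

2

(28.5, 18.5) — d² to each: Zone A:682.25, Zone B:260.5, Zone C:202.5, Zone D:266.5, Zone E:100.25 → nearest is Zone E
(25.5, 22) — d² to each: Zone A:530, Zone B:220.25, Zone C:111.25, Zone D:286.25, Zone E:54.5 → nearest is Zone E
(24, 4) — d² to each: Zone A:751.25, Zone B:221, Zone C:442, Zone D:80, Zone E:625.25 → nearest is Zone D
(3.5, 18) — d² to each: Zone A:10, Zone B:106.25, Zone C:157.25, Zone D:256.25, Zone E:760.5 → nearest is Zone A
(27.5, 15) — d² to each: Zone A:661, Zone B:211.25, Zone C:220.25, Zone D:181.25, Zone E:184.5 → nearest is Zone D
(20, 24.5) — d² to each: Zone A:318.5, Zone B:159.25, Zone C:27.25, Zone D:288.25, Zone E:97 → nearest is Zone C
2 of the 6 points have Zone D as nearest.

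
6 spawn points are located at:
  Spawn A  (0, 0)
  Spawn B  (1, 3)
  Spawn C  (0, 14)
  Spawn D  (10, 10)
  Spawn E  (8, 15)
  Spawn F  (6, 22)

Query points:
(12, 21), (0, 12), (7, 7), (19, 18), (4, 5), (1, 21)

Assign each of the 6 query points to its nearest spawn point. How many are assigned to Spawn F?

2

(12, 21) — d² to each: Spawn A:585, Spawn B:445, Spawn C:193, Spawn D:125, Spawn E:52, Spawn F:37 → nearest is Spawn F
(0, 12) — d² to each: Spawn A:144, Spawn B:82, Spawn C:4, Spawn D:104, Spawn E:73, Spawn F:136 → nearest is Spawn C
(7, 7) — d² to each: Spawn A:98, Spawn B:52, Spawn C:98, Spawn D:18, Spawn E:65, Spawn F:226 → nearest is Spawn D
(19, 18) — d² to each: Spawn A:685, Spawn B:549, Spawn C:377, Spawn D:145, Spawn E:130, Spawn F:185 → nearest is Spawn E
(4, 5) — d² to each: Spawn A:41, Spawn B:13, Spawn C:97, Spawn D:61, Spawn E:116, Spawn F:293 → nearest is Spawn B
(1, 21) — d² to each: Spawn A:442, Spawn B:324, Spawn C:50, Spawn D:202, Spawn E:85, Spawn F:26 → nearest is Spawn F
2 of the 6 points have Spawn F as nearest.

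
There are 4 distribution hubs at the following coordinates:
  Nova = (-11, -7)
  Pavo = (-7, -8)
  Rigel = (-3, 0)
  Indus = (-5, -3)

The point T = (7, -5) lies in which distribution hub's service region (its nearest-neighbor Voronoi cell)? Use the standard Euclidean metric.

Compare squared distances (the ordering matches that of the actual distances):
d²(T, Nova) = 324 + 4 = 328
d²(T, Pavo) = 196 + 9 = 205
d²(T, Rigel) = 100 + 25 = 125
d²(T, Indus) = 144 + 4 = 148
Minimum is at Rigel.

Rigel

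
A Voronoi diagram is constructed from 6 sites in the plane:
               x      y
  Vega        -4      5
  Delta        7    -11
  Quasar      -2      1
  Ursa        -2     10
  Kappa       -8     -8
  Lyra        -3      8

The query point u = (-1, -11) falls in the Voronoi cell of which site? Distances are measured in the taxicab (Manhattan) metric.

d(u, Vega) = |-1−(-4)| + |-11−5| = 3 + 16 = 19
d(u, Delta) = |-1−7| + |-11−(-11)| = 8 + 0 = 8
d(u, Quasar) = |-1−(-2)| + |-11−1| = 1 + 12 = 13
d(u, Ursa) = |-1−(-2)| + |-11−10| = 1 + 21 = 22
d(u, Kappa) = |-1−(-8)| + |-11−(-8)| = 7 + 3 = 10
d(u, Lyra) = |-1−(-3)| + |-11−8| = 2 + 19 = 21
Minimum is at Delta.

Delta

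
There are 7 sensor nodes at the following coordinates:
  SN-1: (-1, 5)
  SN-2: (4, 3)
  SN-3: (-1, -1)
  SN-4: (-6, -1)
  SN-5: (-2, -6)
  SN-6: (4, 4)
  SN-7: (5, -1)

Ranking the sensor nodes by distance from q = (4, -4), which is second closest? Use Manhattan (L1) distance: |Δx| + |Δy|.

SN-2

d(q, SN-1) = 5 + 9 = 14
d(q, SN-2) = 0 + 7 = 7
d(q, SN-3) = 5 + 3 = 8
d(q, SN-4) = 10 + 3 = 13
d(q, SN-5) = 6 + 2 = 8
d(q, SN-6) = 0 + 8 = 8
d(q, SN-7) = 1 + 3 = 4
Sorted ascending: SN-7, SN-2, SN-3, … — the second-nearest is SN-2.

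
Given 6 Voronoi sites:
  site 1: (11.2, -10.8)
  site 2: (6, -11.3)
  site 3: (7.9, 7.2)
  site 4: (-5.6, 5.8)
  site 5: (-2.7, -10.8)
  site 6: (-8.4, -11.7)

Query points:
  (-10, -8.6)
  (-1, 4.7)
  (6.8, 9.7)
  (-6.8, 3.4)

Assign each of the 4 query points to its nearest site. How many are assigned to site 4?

(-10, -8.6) — d² to each: site 1:454.28, site 2:263.29, site 3:570.05, site 4:226.72, site 5:58.13, site 6:12.17 → nearest is site 6
(-1, 4.7) — d² to each: site 1:389.09, site 2:305, site 3:85.46, site 4:22.37, site 5:243.14, site 6:323.72 → nearest is site 4
(6.8, 9.7) — d² to each: site 1:439.61, site 2:441.64, site 3:7.46, site 4:168.97, site 5:510.5, site 6:689 → nearest is site 3
(-6.8, 3.4) — d² to each: site 1:525.64, site 2:379.93, site 3:230.53, site 4:7.2, site 5:218.45, site 6:230.57 → nearest is site 4
2 of the 4 points have site 4 as nearest.

2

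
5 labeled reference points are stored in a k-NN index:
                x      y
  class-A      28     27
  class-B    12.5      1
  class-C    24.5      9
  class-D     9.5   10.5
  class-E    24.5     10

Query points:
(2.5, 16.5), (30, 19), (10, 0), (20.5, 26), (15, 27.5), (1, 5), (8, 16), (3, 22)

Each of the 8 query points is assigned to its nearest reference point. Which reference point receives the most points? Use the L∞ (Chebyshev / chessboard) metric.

(2.5, 16.5) — d to each: class-A:25.5, class-B:15.5, class-C:22, class-D:7, class-E:22 → nearest is class-D
(30, 19) — d to each: class-A:8, class-B:18, class-C:10, class-D:20.5, class-E:9 → nearest is class-A
(10, 0) — d to each: class-A:27, class-B:2.5, class-C:14.5, class-D:10.5, class-E:14.5 → nearest is class-B
(20.5, 26) — d to each: class-A:7.5, class-B:25, class-C:17, class-D:15.5, class-E:16 → nearest is class-A
(15, 27.5) — d to each: class-A:13, class-B:26.5, class-C:18.5, class-D:17, class-E:17.5 → nearest is class-A
(1, 5) — d to each: class-A:27, class-B:11.5, class-C:23.5, class-D:8.5, class-E:23.5 → nearest is class-D
(8, 16) — d to each: class-A:20, class-B:15, class-C:16.5, class-D:5.5, class-E:16.5 → nearest is class-D
(3, 22) — d to each: class-A:25, class-B:21, class-C:21.5, class-D:11.5, class-E:21.5 → nearest is class-D
Tally — class-A:3, class-B:1, class-D:4. class-D captures the most (4).

class-D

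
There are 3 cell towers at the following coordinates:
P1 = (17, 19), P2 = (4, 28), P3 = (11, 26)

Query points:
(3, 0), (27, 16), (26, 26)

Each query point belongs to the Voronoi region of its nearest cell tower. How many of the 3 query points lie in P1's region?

(3, 0) — d² to each: P1:557, P2:785, P3:740 → nearest is P1
(27, 16) — d² to each: P1:109, P2:673, P3:356 → nearest is P1
(26, 26) — d² to each: P1:130, P2:488, P3:225 → nearest is P1
3 of the 3 points have P1 as nearest.

3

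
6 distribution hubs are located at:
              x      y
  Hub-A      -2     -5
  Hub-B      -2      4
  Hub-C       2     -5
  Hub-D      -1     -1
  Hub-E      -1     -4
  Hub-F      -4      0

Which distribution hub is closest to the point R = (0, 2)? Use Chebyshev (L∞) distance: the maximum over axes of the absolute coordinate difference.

d(R, Hub-A) = max(2, 7) = 7
d(R, Hub-B) = max(2, 2) = 2
d(R, Hub-C) = max(2, 7) = 7
d(R, Hub-D) = max(1, 3) = 3
d(R, Hub-E) = max(1, 6) = 6
d(R, Hub-F) = max(4, 2) = 4
The smallest is to Hub-B, so R lies in the Voronoi region of Hub-B.

Hub-B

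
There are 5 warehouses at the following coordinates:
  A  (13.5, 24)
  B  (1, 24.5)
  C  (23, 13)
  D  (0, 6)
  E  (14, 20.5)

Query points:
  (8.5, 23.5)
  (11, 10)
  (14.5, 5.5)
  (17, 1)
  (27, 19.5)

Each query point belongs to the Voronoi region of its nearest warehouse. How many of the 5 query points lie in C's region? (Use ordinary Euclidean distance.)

(8.5, 23.5) — d² to each: A:25.25, B:57.25, C:320.5, D:378.5, E:39.25 → nearest is A
(11, 10) — d² to each: A:202.25, B:310.25, C:153, D:137, E:119.25 → nearest is E
(14.5, 5.5) — d² to each: A:343.25, B:543.25, C:128.5, D:210.5, E:225.25 → nearest is C
(17, 1) — d² to each: A:541.25, B:808.25, C:180, D:314, E:389.25 → nearest is C
(27, 19.5) — d² to each: A:202.5, B:701, C:58.25, D:911.25, E:170 → nearest is C
3 of the 5 points have C as nearest.

3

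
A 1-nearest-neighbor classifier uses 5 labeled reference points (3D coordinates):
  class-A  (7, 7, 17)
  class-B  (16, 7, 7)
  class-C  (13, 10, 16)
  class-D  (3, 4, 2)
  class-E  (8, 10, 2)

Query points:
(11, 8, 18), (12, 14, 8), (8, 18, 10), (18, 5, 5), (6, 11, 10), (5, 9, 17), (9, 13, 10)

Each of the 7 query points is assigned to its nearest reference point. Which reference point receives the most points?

(11, 8, 18) — d² to each: class-A:18, class-B:147, class-C:12, class-D:336, class-E:269 → nearest is class-C
(12, 14, 8) — d² to each: class-A:155, class-B:66, class-C:81, class-D:217, class-E:68 → nearest is class-B
(8, 18, 10) — d² to each: class-A:171, class-B:194, class-C:125, class-D:285, class-E:128 → nearest is class-C
(18, 5, 5) — d² to each: class-A:269, class-B:12, class-C:171, class-D:235, class-E:134 → nearest is class-B
(6, 11, 10) — d² to each: class-A:66, class-B:125, class-C:86, class-D:122, class-E:69 → nearest is class-A
(5, 9, 17) — d² to each: class-A:8, class-B:225, class-C:66, class-D:254, class-E:235 → nearest is class-A
(9, 13, 10) — d² to each: class-A:89, class-B:94, class-C:61, class-D:181, class-E:74 → nearest is class-C
Tally — class-A:2, class-B:2, class-C:3. class-C captures the most (3).

class-C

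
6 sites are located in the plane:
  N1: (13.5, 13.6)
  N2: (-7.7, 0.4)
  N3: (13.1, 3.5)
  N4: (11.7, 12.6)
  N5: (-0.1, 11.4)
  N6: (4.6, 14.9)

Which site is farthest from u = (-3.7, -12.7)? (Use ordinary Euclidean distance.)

Since √ is increasing, it suffices to compare squared distances:
|uN1|² = (-3.7−13.5)² + (-12.7−13.6)² = 295.84 + 691.69 = 987.53
|uN2|² = (-3.7−(-7.7))² + (-12.7−0.4)² = 16 + 171.61 = 187.61
|uN3|² = (-3.7−13.1)² + (-12.7−3.5)² = 282.24 + 262.44 = 544.68
|uN4|² = (-3.7−11.7)² + (-12.7−12.6)² = 237.16 + 640.09 = 877.25
|uN5|² = (-3.7−(-0.1))² + (-12.7−11.4)² = 12.96 + 580.81 = 593.77
|uN6|² = (-3.7−4.6)² + (-12.7−14.9)² = 68.89 + 761.76 = 830.65
The largest is to N1.

N1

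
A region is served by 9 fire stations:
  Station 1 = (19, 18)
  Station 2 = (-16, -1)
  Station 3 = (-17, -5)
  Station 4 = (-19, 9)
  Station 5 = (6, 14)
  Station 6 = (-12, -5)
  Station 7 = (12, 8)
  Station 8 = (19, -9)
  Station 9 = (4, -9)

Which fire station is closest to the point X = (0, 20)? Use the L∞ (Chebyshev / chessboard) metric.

Station 5

d(X, Station 1) = max(19, 2) = 19
d(X, Station 2) = max(16, 21) = 21
d(X, Station 3) = max(17, 25) = 25
d(X, Station 4) = max(19, 11) = 19
d(X, Station 5) = max(6, 6) = 6
d(X, Station 6) = max(12, 25) = 25
d(X, Station 7) = max(12, 12) = 12
d(X, Station 8) = max(19, 29) = 29
d(X, Station 9) = max(4, 29) = 29
Minimum is at Station 5.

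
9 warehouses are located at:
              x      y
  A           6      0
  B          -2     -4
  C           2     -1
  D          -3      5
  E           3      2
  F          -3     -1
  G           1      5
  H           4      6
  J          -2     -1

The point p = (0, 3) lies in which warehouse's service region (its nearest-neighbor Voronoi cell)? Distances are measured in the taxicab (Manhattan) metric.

G

d(p,A) = |0−6| + |3−0| = 6 + 3 = 9
d(p,B) = |0−(-2)| + |3−(-4)| = 2 + 7 = 9
d(p,C) = |0−2| + |3−(-1)| = 2 + 4 = 6
d(p,D) = |0−(-3)| + |3−5| = 3 + 2 = 5
d(p,E) = |0−3| + |3−2| = 3 + 1 = 4
d(p,F) = |0−(-3)| + |3−(-1)| = 3 + 4 = 7
d(p,G) = |0−1| + |3−5| = 1 + 2 = 3
d(p,H) = |0−4| + |3−6| = 4 + 3 = 7
d(p,J) = |0−(-2)| + |3−(-1)| = 2 + 4 = 6
G is nearest.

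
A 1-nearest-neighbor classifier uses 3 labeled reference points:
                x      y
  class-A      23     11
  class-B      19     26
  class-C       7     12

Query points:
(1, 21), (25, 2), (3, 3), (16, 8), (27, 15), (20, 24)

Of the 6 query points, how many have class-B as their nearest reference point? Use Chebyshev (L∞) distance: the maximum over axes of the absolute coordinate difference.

1

(1, 21) — d to each: class-A:22, class-B:18, class-C:9 → nearest is class-C
(25, 2) — d to each: class-A:9, class-B:24, class-C:18 → nearest is class-A
(3, 3) — d to each: class-A:20, class-B:23, class-C:9 → nearest is class-C
(16, 8) — d to each: class-A:7, class-B:18, class-C:9 → nearest is class-A
(27, 15) — d to each: class-A:4, class-B:11, class-C:20 → nearest is class-A
(20, 24) — d to each: class-A:13, class-B:2, class-C:13 → nearest is class-B
1 of the 6 points has class-B as nearest.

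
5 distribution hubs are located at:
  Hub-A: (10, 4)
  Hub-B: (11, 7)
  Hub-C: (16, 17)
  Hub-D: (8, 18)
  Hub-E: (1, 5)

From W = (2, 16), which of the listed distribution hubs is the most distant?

Hub-A

Since √ is increasing, it suffices to compare squared distances:
d²(W, Hub-A) = 64 + 144 = 208
d²(W, Hub-B) = 81 + 81 = 162
d²(W, Hub-C) = 196 + 1 = 197
d²(W, Hub-D) = 36 + 4 = 40
d²(W, Hub-E) = 1 + 121 = 122
The largest is to Hub-A.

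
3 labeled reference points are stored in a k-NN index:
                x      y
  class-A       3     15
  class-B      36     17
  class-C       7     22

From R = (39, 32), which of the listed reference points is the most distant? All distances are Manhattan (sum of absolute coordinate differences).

class-A

d(R, class-A) = |39−3| + |32−15| = 36 + 17 = 53
d(R, class-B) = |39−36| + |32−17| = 3 + 15 = 18
d(R, class-C) = |39−7| + |32−22| = 32 + 10 = 42
The largest is to class-A.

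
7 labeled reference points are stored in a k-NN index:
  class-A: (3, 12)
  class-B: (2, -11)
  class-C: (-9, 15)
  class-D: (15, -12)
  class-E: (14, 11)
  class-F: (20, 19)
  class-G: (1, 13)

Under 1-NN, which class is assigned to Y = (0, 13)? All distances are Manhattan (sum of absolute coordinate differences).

class-G

d(Y, class-A) = 3 + 1 = 4
d(Y, class-B) = 2 + 24 = 26
d(Y, class-C) = 9 + 2 = 11
d(Y, class-D) = 15 + 25 = 40
d(Y, class-E) = 14 + 2 = 16
d(Y, class-F) = 20 + 6 = 26
d(Y, class-G) = 1 + 0 = 1
Minimum is at class-G.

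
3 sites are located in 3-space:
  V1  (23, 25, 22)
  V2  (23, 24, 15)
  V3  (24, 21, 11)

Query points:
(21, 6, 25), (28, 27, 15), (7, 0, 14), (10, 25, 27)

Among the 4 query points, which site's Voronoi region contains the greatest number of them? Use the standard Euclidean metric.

(21, 6, 25) — d² to each: V1:374, V2:428, V3:430 → nearest is V1
(28, 27, 15) — d² to each: V1:78, V2:34, V3:68 → nearest is V2
(7, 0, 14) — d² to each: V1:945, V2:833, V3:739 → nearest is V3
(10, 25, 27) — d² to each: V1:194, V2:314, V3:468 → nearest is V1
Tally — V1:2, V2:1, V3:1. V1 captures the most (2).

V1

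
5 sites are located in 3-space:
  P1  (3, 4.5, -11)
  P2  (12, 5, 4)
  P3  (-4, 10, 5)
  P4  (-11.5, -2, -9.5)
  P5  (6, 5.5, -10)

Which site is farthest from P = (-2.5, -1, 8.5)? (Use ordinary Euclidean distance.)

P5

Squared Euclidean distances:
|PP1|² = (-2.5−3)² + (-1−4.5)² + (8.5−(-11))² = 30.25 + 30.25 + 380.25 = 440.75
|PP2|² = (-2.5−12)² + (-1−5)² + (8.5−4)² = 210.25 + 36 + 20.25 = 266.5
|PP3|² = (-2.5−(-4))² + (-1−10)² + (8.5−5)² = 2.25 + 121 + 12.25 = 135.5
|PP4|² = (-2.5−(-11.5))² + (-1−(-2))² + (8.5−(-9.5))² = 81 + 1 + 324 = 406
|PP5|² = (-2.5−6)² + (-1−5.5)² + (8.5−(-10))² = 72.25 + 42.25 + 342.25 = 456.75
The largest is to P5.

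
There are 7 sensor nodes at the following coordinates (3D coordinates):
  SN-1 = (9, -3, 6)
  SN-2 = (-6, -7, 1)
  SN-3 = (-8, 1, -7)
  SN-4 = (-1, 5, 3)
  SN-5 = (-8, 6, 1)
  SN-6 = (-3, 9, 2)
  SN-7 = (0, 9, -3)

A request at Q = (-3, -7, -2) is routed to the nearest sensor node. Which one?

Compare squared distances (the ordering matches that of the actual distances):
d²(Q, SN-1) = (-3−9)² + (-7−(-3))² + (-2−6)² = 144 + 16 + 64 = 224
d²(Q, SN-2) = (-3−(-6))² + (-7−(-7))² + (-2−1)² = 9 + 0 + 9 = 18
d²(Q, SN-3) = (-3−(-8))² + (-7−1)² + (-2−(-7))² = 25 + 64 + 25 = 114
d²(Q, SN-4) = (-3−(-1))² + (-7−5)² + (-2−3)² = 4 + 144 + 25 = 173
d²(Q, SN-5) = (-3−(-8))² + (-7−6)² + (-2−1)² = 25 + 169 + 9 = 203
d²(Q, SN-6) = (-3−(-3))² + (-7−9)² + (-2−2)² = 0 + 256 + 16 = 272
d²(Q, SN-7) = (-3−0)² + (-7−9)² + (-2−(-3))² = 9 + 256 + 1 = 266
The smallest is to SN-2, so Q lies in the Voronoi region of SN-2.

SN-2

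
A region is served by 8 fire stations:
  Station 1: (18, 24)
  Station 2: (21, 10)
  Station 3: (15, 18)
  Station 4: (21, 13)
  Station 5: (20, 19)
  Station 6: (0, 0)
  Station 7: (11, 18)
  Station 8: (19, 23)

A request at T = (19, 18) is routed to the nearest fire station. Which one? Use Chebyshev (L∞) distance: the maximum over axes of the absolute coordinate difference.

d(T, Station 1) = max(1, 6) = 6
d(T, Station 2) = max(2, 8) = 8
d(T, Station 3) = max(4, 0) = 4
d(T, Station 4) = max(2, 5) = 5
d(T, Station 5) = max(1, 1) = 1
d(T, Station 6) = max(19, 18) = 19
d(T, Station 7) = max(8, 0) = 8
d(T, Station 8) = max(0, 5) = 5
Station 5 is nearest.

Station 5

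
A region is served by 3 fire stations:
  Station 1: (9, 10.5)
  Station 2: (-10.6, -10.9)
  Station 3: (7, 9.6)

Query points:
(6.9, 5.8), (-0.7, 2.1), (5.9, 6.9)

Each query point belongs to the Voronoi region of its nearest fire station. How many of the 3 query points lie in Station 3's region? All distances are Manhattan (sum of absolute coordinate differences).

3

(6.9, 5.8) — d to each: Station 1:6.8, Station 2:34.2, Station 3:3.9 → nearest is Station 3
(-0.7, 2.1) — d to each: Station 1:18.1, Station 2:22.9, Station 3:15.2 → nearest is Station 3
(5.9, 6.9) — d to each: Station 1:6.7, Station 2:34.3, Station 3:3.8 → nearest is Station 3
3 of the 3 points have Station 3 as nearest.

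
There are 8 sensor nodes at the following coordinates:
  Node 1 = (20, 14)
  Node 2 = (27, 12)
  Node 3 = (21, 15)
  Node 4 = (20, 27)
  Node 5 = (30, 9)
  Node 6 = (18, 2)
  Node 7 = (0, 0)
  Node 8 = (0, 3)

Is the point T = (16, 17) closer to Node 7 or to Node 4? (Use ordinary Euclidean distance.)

Node 4

Compare squared distances:
d²(T, Node 7) = (16−0)² + (17−0)² = 256 + 289 = 545
d²(T, Node 4) = (16−20)² + (17−27)² = 16 + 100 = 116
545 > 116, so Node 4 is closer.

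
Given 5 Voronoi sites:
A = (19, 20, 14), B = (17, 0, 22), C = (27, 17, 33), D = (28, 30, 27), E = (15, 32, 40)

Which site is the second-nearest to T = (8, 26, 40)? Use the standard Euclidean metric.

C

Compare squared distances (the ordering matches that of the actual distances):
|TA|² = (8−19)² + (26−20)² + (40−14)² = 121 + 36 + 676 = 833
|TB|² = (8−17)² + (26−0)² + (40−22)² = 81 + 676 + 324 = 1081
|TC|² = (8−27)² + (26−17)² + (40−33)² = 361 + 81 + 49 = 491
|TD|² = (8−28)² + (26−30)² + (40−27)² = 400 + 16 + 169 = 585
|TE|² = (8−15)² + (26−32)² + (40−40)² = 49 + 36 + 0 = 85
Sorted ascending: E, C, D, … — the second-nearest is C.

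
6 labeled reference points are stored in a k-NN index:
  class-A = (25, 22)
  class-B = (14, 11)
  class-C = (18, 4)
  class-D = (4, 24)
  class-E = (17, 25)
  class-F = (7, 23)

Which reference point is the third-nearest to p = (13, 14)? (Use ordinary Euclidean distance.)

Since √ is increasing, it suffices to compare squared distances:
d²(p, class-A) = (13−25)² + (14−22)² = 144 + 64 = 208
d²(p, class-B) = (13−14)² + (14−11)² = 1 + 9 = 10
d²(p, class-C) = (13−18)² + (14−4)² = 25 + 100 = 125
d²(p, class-D) = (13−4)² + (14−24)² = 81 + 100 = 181
d²(p, class-E) = (13−17)² + (14−25)² = 16 + 121 = 137
d²(p, class-F) = (13−7)² + (14−23)² = 36 + 81 = 117
Sorted ascending: class-B, class-F, class-C, class-E, … — the third-nearest is class-C.

class-C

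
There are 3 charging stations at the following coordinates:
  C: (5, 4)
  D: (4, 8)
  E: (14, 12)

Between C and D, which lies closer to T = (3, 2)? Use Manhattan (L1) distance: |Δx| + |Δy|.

d(T,C) = |3−5| + |2−4| = 2 + 2 = 4
d(T,D) = |3−4| + |2−8| = 1 + 6 = 7
4 < 7, so C is closer.

C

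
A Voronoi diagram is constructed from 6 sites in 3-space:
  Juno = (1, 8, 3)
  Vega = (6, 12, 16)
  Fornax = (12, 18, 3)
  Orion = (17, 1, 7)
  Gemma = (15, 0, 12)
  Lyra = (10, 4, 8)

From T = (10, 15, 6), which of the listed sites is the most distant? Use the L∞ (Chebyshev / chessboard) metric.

d(T, Juno) = max(9, 7, 3) = 9
d(T, Vega) = max(4, 3, 10) = 10
d(T, Fornax) = max(2, 3, 3) = 3
d(T, Orion) = max(7, 14, 1) = 14
d(T, Gemma) = max(5, 15, 6) = 15
d(T, Lyra) = max(0, 11, 2) = 11
The largest is to Gemma.

Gemma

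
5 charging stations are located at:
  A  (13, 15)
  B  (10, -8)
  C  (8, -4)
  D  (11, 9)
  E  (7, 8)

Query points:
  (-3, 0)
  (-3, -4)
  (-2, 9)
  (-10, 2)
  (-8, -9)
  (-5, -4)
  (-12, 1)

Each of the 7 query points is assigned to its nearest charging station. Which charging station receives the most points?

C

(-3, 0) — d² to each: A:481, B:233, C:137, D:277, E:164 → nearest is C
(-3, -4) — d² to each: A:617, B:185, C:121, D:365, E:244 → nearest is C
(-2, 9) — d² to each: A:261, B:433, C:269, D:169, E:82 → nearest is E
(-10, 2) — d² to each: A:698, B:500, C:360, D:490, E:325 → nearest is E
(-8, -9) — d² to each: A:1017, B:325, C:281, D:685, E:514 → nearest is C
(-5, -4) — d² to each: A:685, B:241, C:169, D:425, E:288 → nearest is C
(-12, 1) — d² to each: A:821, B:565, C:425, D:593, E:410 → nearest is E
Tally — C:4, E:3. C captures the most (4).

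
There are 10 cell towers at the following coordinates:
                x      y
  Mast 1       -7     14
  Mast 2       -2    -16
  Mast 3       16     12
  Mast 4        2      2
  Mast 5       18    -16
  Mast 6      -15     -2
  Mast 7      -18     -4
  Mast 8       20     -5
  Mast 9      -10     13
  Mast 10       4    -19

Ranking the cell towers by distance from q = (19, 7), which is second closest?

Mast 8

Compare squared distances (the ordering matches that of the actual distances):
d²(q, Mast 1) = (19−(-7))² + (7−14)² = 676 + 49 = 725
d²(q, Mast 2) = (19−(-2))² + (7−(-16))² = 441 + 529 = 970
d²(q, Mast 3) = (19−16)² + (7−12)² = 9 + 25 = 34
d²(q, Mast 4) = (19−2)² + (7−2)² = 289 + 25 = 314
d²(q, Mast 5) = (19−18)² + (7−(-16))² = 1 + 529 = 530
d²(q, Mast 6) = (19−(-15))² + (7−(-2))² = 1156 + 81 = 1237
d²(q, Mast 7) = (19−(-18))² + (7−(-4))² = 1369 + 121 = 1490
d²(q, Mast 8) = (19−20)² + (7−(-5))² = 1 + 144 = 145
d²(q, Mast 9) = (19−(-10))² + (7−13)² = 841 + 36 = 877
d²(q, Mast 10) = (19−4)² + (7−(-19))² = 225 + 676 = 901
Sorted ascending: Mast 3, Mast 8, Mast 4, … — the second-nearest is Mast 8.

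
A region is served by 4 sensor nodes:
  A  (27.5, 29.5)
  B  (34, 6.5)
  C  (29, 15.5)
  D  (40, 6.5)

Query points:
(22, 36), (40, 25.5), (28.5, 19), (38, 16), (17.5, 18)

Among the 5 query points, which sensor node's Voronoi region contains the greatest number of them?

(22, 36) — d² to each: A:72.5, B:1014.25, C:469.25, D:1194.25 → nearest is A
(40, 25.5) — d² to each: A:172.25, B:397, C:221, D:361 → nearest is A
(28.5, 19) — d² to each: A:111.25, B:186.5, C:12.5, D:288.5 → nearest is C
(38, 16) — d² to each: A:292.5, B:106.25, C:81.25, D:94.25 → nearest is C
(17.5, 18) — d² to each: A:232.25, B:404.5, C:138.5, D:638.5 → nearest is C
Tally — A:2, C:3. C captures the most (3).

C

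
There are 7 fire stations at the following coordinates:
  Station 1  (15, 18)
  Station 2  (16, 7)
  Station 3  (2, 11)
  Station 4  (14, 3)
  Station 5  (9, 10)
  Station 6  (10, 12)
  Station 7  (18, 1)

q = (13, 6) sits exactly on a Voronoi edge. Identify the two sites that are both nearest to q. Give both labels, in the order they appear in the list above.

Station 2 and Station 4

Squared distances from q to each site:
d²(q, Station 1) = (13−15)² + (6−18)² = 4 + 144 = 148
d²(q, Station 2) = (13−16)² + (6−7)² = 9 + 1 = 10
d²(q, Station 3) = (13−2)² + (6−11)² = 121 + 25 = 146
d²(q, Station 4) = (13−14)² + (6−3)² = 1 + 9 = 10
d²(q, Station 5) = (13−9)² + (6−10)² = 16 + 16 = 32
d²(q, Station 6) = (13−10)² + (6−12)² = 9 + 36 = 45
d²(q, Station 7) = (13−18)² + (6−1)² = 25 + 25 = 50
q is equidistant from Station 2 and Station 4 (both at squared distance 10), and every other site is strictly farther — so q lies on the Station 2–Station 4 Voronoi edge.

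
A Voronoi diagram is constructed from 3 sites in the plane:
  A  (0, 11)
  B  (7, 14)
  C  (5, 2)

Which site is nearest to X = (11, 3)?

Compare squared distances (the ordering matches that of the actual distances):
|XA|² = (11−0)² + (3−11)² = 121 + 64 = 185
|XB|² = (11−7)² + (3−14)² = 16 + 121 = 137
|XC|² = (11−5)² + (3−2)² = 36 + 1 = 37
Minimum is at C.

C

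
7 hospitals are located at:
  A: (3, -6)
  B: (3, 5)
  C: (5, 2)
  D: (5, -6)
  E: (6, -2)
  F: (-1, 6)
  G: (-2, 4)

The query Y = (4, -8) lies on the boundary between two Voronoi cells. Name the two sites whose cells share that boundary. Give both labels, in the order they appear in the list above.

Squared distances from Y to each site:
|YA|² = (4−3)² + (-8−(-6))² = 1 + 4 = 5
|YB|² = (4−3)² + (-8−5)² = 1 + 169 = 170
|YC|² = (4−5)² + (-8−2)² = 1 + 100 = 101
|YD|² = (4−5)² + (-8−(-6))² = 1 + 4 = 5
|YE|² = (4−6)² + (-8−(-2))² = 4 + 36 = 40
|YF|² = (4−(-1))² + (-8−6)² = 25 + 196 = 221
|YG|² = (4−(-2))² + (-8−4)² = 36 + 144 = 180
Y is equidistant from A and D (both at squared distance 5), and every other site is strictly farther — so Y lies on the A–D Voronoi edge.

A and D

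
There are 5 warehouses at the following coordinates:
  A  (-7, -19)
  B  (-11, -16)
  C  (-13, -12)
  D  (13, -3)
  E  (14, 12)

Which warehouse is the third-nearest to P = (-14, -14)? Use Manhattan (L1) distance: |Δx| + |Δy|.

A

d(P,A) = |-14−(-7)| + |-14−(-19)| = 7 + 5 = 12
d(P,B) = |-14−(-11)| + |-14−(-16)| = 3 + 2 = 5
d(P,C) = |-14−(-13)| + |-14−(-12)| = 1 + 2 = 3
d(P,D) = |-14−13| + |-14−(-3)| = 27 + 11 = 38
d(P,E) = |-14−14| + |-14−12| = 28 + 26 = 54
Sorted ascending: C, B, A, D, … — the third-nearest is A.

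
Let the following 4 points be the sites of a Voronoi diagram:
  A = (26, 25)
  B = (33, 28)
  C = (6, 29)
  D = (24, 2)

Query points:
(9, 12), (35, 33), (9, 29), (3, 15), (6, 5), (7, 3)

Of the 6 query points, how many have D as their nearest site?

2

(9, 12) — d² to each: A:458, B:832, C:298, D:325 → nearest is C
(35, 33) — d² to each: A:145, B:29, C:857, D:1082 → nearest is B
(9, 29) — d² to each: A:305, B:577, C:9, D:954 → nearest is C
(3, 15) — d² to each: A:629, B:1069, C:205, D:610 → nearest is C
(6, 5) — d² to each: A:800, B:1258, C:576, D:333 → nearest is D
(7, 3) — d² to each: A:845, B:1301, C:677, D:290 → nearest is D
2 of the 6 points have D as nearest.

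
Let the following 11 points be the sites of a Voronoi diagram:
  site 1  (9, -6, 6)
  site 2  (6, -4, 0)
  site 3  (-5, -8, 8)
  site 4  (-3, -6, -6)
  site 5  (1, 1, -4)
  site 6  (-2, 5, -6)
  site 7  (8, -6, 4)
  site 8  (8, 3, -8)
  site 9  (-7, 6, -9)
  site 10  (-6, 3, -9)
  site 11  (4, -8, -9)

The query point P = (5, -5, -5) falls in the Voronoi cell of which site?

Since √ is increasing, it suffices to compare squared distances:
d²(P, site 1) = (5−9)² + (-5−(-6))² + (-5−6)² = 16 + 1 + 121 = 138
d²(P, site 2) = (5−6)² + (-5−(-4))² + (-5−0)² = 1 + 1 + 25 = 27
d²(P, site 3) = (5−(-5))² + (-5−(-8))² + (-5−8)² = 100 + 9 + 169 = 278
d²(P, site 4) = (5−(-3))² + (-5−(-6))² + (-5−(-6))² = 64 + 1 + 1 = 66
d²(P, site 5) = (5−1)² + (-5−1)² + (-5−(-4))² = 16 + 36 + 1 = 53
d²(P, site 6) = (5−(-2))² + (-5−5)² + (-5−(-6))² = 49 + 100 + 1 = 150
d²(P, site 7) = (5−8)² + (-5−(-6))² + (-5−4)² = 9 + 1 + 81 = 91
d²(P, site 8) = (5−8)² + (-5−3)² + (-5−(-8))² = 9 + 64 + 9 = 82
d²(P, site 9) = (5−(-7))² + (-5−6)² + (-5−(-9))² = 144 + 121 + 16 = 281
d²(P, site 10) = (5−(-6))² + (-5−3)² + (-5−(-9))² = 121 + 64 + 16 = 201
d²(P, site 11) = (5−4)² + (-5−(-8))² + (-5−(-9))² = 1 + 9 + 16 = 26
Minimum is at site 11.

site 11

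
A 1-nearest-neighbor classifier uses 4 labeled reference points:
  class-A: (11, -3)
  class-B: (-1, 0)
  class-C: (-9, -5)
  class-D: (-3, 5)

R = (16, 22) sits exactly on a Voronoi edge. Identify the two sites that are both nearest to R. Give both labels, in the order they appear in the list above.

Squared distances from R to each site:
d²(R, class-A) = (16−11)² + (22−(-3))² = 25 + 625 = 650
d²(R, class-B) = (16−(-1))² + (22−0)² = 289 + 484 = 773
d²(R, class-C) = (16−(-9))² + (22−(-5))² = 625 + 729 = 1354
d²(R, class-D) = (16−(-3))² + (22−5)² = 361 + 289 = 650
R is equidistant from class-A and class-D (both at squared distance 650), and every other site is strictly farther — so R lies on the class-A–class-D Voronoi edge.

class-A and class-D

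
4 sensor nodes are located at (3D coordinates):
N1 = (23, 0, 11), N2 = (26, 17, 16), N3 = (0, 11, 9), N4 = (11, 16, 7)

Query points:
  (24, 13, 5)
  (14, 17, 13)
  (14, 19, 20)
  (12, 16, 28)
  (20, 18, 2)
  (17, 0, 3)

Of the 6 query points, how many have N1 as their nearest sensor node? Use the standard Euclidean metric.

1

(24, 13, 5) — d² to each: N1:206, N2:141, N3:596, N4:182 → nearest is N2
(14, 17, 13) — d² to each: N1:374, N2:153, N3:248, N4:46 → nearest is N4
(14, 19, 20) — d² to each: N1:523, N2:164, N3:381, N4:187 → nearest is N2
(12, 16, 28) — d² to each: N1:666, N2:341, N3:530, N4:442 → nearest is N2
(20, 18, 2) — d² to each: N1:414, N2:233, N3:498, N4:110 → nearest is N4
(17, 0, 3) — d² to each: N1:100, N2:539, N3:446, N4:308 → nearest is N1
1 of the 6 points has N1 as nearest.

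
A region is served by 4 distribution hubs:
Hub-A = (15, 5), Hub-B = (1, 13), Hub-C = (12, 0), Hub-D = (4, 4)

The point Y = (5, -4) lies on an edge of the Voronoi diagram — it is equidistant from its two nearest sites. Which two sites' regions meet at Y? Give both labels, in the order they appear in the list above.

Hub-C and Hub-D

Squared distances from Y to each site:
d²(Y, Hub-A) = (5−15)² + (-4−5)² = 100 + 81 = 181
d²(Y, Hub-B) = (5−1)² + (-4−13)² = 16 + 289 = 305
d²(Y, Hub-C) = (5−12)² + (-4−0)² = 49 + 16 = 65
d²(Y, Hub-D) = (5−4)² + (-4−4)² = 1 + 64 = 65
Y is equidistant from Hub-C and Hub-D (both at squared distance 65), and every other site is strictly farther — so Y lies on the Hub-C–Hub-D Voronoi edge.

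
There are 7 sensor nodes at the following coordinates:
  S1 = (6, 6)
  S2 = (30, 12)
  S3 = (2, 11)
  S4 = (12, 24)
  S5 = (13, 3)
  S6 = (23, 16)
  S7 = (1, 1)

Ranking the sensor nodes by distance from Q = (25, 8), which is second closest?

Compare squared distances (the ordering matches that of the actual distances):
|QS1|² = (25−6)² + (8−6)² = 361 + 4 = 365
|QS2|² = (25−30)² + (8−12)² = 25 + 16 = 41
|QS3|² = (25−2)² + (8−11)² = 529 + 9 = 538
|QS4|² = (25−12)² + (8−24)² = 169 + 256 = 425
|QS5|² = (25−13)² + (8−3)² = 144 + 25 = 169
|QS6|² = (25−23)² + (8−16)² = 4 + 64 = 68
|QS7|² = (25−1)² + (8−1)² = 576 + 49 = 625
Sorted ascending: S2, S6, S5, … — the second-nearest is S6.

S6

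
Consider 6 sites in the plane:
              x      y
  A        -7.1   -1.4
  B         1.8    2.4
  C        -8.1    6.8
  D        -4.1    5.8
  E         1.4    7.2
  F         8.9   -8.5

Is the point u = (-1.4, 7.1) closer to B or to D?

Compare squared distances:
|uB|² = (-1.4−1.8)² + (7.1−2.4)² = 10.24 + 22.09 = 32.33
|uD|² = (-1.4−(-4.1))² + (7.1−5.8)² = 7.29 + 1.69 = 8.98
32.33 > 8.98, so D is closer.

D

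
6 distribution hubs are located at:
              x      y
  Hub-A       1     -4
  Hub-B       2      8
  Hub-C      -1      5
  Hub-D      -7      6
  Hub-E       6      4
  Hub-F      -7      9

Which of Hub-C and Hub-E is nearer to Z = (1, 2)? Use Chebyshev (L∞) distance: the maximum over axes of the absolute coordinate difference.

Hub-C

d(Z, Hub-C) = max(2, 3) = 3
d(Z, Hub-E) = max(5, 2) = 5
3 < 5, so Hub-C is closer.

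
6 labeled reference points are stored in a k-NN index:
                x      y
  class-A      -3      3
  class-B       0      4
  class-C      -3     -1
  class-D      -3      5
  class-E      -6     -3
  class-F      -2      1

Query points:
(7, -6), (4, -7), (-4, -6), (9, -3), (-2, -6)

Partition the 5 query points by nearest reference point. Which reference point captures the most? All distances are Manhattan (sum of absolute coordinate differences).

class-C

(7, -6) — d to each: class-A:19, class-B:17, class-C:15, class-D:21, class-E:16, class-F:16 → nearest is class-C
(4, -7) — d to each: class-A:17, class-B:15, class-C:13, class-D:19, class-E:14, class-F:14 → nearest is class-C
(-4, -6) — d to each: class-A:10, class-B:14, class-C:6, class-D:12, class-E:5, class-F:9 → nearest is class-E
(9, -3) — d to each: class-A:18, class-B:16, class-C:14, class-D:20, class-E:15, class-F:15 → nearest is class-C
(-2, -6) — d to each: class-A:10, class-B:12, class-C:6, class-D:12, class-E:7, class-F:7 → nearest is class-C
Tally — class-C:4, class-E:1. class-C captures the most (4).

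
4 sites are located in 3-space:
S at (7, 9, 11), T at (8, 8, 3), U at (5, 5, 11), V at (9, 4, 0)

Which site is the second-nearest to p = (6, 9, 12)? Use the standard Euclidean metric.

U

Squared Euclidean distances:
|pS|² = (6−7)² + (9−9)² + (12−11)² = 1 + 0 + 1 = 2
|pT|² = (6−8)² + (9−8)² + (12−3)² = 4 + 1 + 81 = 86
|pU|² = (6−5)² + (9−5)² + (12−11)² = 1 + 16 + 1 = 18
|pV|² = (6−9)² + (9−4)² + (12−0)² = 9 + 25 + 144 = 178
Sorted ascending: S, U, T, … — the second-nearest is U.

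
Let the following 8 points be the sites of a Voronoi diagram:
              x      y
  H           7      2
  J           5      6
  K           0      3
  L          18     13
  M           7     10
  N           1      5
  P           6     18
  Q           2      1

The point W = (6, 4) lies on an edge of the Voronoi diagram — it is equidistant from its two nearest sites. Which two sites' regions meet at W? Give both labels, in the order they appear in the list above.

Squared distances from W to each site:
|WH|² = 1 + 4 = 5
|WJ|² = 1 + 4 = 5
|WK|² = 36 + 1 = 37
|WL|² = 144 + 81 = 225
|WM|² = 1 + 36 = 37
|WN|² = 25 + 1 = 26
|WP|² = 0 + 196 = 196
|WQ|² = 16 + 9 = 25
W is equidistant from H and J (both at squared distance 5), and every other site is strictly farther — so W lies on the H–J Voronoi edge.

H and J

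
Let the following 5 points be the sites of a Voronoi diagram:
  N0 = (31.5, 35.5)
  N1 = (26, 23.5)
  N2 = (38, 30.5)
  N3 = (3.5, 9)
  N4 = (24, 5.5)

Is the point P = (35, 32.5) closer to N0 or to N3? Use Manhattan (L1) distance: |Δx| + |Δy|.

d(P,N0) = |35−31.5| + |32.5−35.5| = 3.5 + 3 = 6.5
d(P,N3) = |35−3.5| + |32.5−9| = 31.5 + 23.5 = 55
6.5 < 55, so N0 is closer.

N0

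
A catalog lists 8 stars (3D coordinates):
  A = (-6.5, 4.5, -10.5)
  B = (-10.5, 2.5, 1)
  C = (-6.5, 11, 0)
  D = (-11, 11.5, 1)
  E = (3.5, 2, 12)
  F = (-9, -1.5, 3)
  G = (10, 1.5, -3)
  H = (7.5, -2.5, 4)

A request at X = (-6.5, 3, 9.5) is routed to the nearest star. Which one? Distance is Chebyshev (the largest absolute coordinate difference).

d(X,A) = max(0, 1.5, 20) = 20
d(X,B) = max(4, 0.5, 8.5) = 8.5
d(X,C) = max(0, 8, 9.5) = 9.5
d(X,D) = max(4.5, 8.5, 8.5) = 8.5
d(X,E) = max(10, 1, 2.5) = 10
d(X,F) = max(2.5, 4.5, 6.5) = 6.5
d(X,G) = max(16.5, 1.5, 12.5) = 16.5
d(X,H) = max(14, 5.5, 5.5) = 14
F is nearest.

F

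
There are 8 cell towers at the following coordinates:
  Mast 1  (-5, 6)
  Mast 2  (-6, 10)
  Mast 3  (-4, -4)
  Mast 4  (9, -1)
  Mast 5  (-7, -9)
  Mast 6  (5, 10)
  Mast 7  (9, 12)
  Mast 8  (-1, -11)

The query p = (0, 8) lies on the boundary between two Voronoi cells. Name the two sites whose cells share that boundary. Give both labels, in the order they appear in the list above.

Squared distances from p to each site:
d²(p, Mast 1) = (0−(-5))² + (8−6)² = 25 + 4 = 29
d²(p, Mast 2) = (0−(-6))² + (8−10)² = 36 + 4 = 40
d²(p, Mast 3) = (0−(-4))² + (8−(-4))² = 16 + 144 = 160
d²(p, Mast 4) = (0−9)² + (8−(-1))² = 81 + 81 = 162
d²(p, Mast 5) = (0−(-7))² + (8−(-9))² = 49 + 289 = 338
d²(p, Mast 6) = (0−5)² + (8−10)² = 25 + 4 = 29
d²(p, Mast 7) = (0−9)² + (8−12)² = 81 + 16 = 97
d²(p, Mast 8) = (0−(-1))² + (8−(-11))² = 1 + 361 = 362
p is equidistant from Mast 1 and Mast 6 (both at squared distance 29), and every other site is strictly farther — so p lies on the Mast 1–Mast 6 Voronoi edge.

Mast 1 and Mast 6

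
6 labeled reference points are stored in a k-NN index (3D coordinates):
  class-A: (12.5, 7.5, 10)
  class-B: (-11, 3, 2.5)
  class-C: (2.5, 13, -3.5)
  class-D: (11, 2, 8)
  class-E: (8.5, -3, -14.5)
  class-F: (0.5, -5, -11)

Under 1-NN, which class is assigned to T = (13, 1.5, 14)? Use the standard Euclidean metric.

Compare squared distances (the ordering matches that of the actual distances):
d²(T, class-A) = (13−12.5)² + (1.5−7.5)² + (14−10)² = 0.25 + 36 + 16 = 52.25
d²(T, class-B) = (13−(-11))² + (1.5−3)² + (14−2.5)² = 576 + 2.25 + 132.25 = 710.5
d²(T, class-C) = (13−2.5)² + (1.5−13)² + (14−(-3.5))² = 110.25 + 132.25 + 306.25 = 548.75
d²(T, class-D) = (13−11)² + (1.5−2)² + (14−8)² = 4 + 0.25 + 36 = 40.25
d²(T, class-E) = (13−8.5)² + (1.5−(-3))² + (14−(-14.5))² = 20.25 + 20.25 + 812.25 = 852.75
d²(T, class-F) = (13−0.5)² + (1.5−(-5))² + (14−(-11))² = 156.25 + 42.25 + 625 = 823.5
Minimum is at class-D.

class-D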